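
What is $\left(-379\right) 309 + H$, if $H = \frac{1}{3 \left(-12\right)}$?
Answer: $- \frac{4215997}{36} \approx -1.1711 \cdot 10^{5}$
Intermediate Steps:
$H = - \frac{1}{36}$ ($H = \frac{1}{-36} = - \frac{1}{36} \approx -0.027778$)
$\left(-379\right) 309 + H = \left(-379\right) 309 - \frac{1}{36} = -117111 - \frac{1}{36} = - \frac{4215997}{36}$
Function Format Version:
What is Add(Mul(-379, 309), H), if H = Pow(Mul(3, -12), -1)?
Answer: Rational(-4215997, 36) ≈ -1.1711e+5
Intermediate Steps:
H = Rational(-1, 36) (H = Pow(-36, -1) = Rational(-1, 36) ≈ -0.027778)
Add(Mul(-379, 309), H) = Add(Mul(-379, 309), Rational(-1, 36)) = Add(-117111, Rational(-1, 36)) = Rational(-4215997, 36)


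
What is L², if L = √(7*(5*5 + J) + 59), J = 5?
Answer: 269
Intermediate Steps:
L = √269 (L = √(7*(5*5 + 5) + 59) = √(7*(25 + 5) + 59) = √(7*30 + 59) = √(210 + 59) = √269 ≈ 16.401)
L² = (√269)² = 269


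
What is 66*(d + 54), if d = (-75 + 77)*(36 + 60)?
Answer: 16236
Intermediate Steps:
d = 192 (d = 2*96 = 192)
66*(d + 54) = 66*(192 + 54) = 66*246 = 16236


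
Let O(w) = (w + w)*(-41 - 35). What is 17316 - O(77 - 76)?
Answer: 17468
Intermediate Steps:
O(w) = -152*w (O(w) = (2*w)*(-76) = -152*w)
17316 - O(77 - 76) = 17316 - (-152)*(77 - 76) = 17316 - (-152) = 17316 - 1*(-152) = 17316 + 152 = 17468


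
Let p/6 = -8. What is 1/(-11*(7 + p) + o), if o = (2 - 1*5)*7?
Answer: 1/430 ≈ 0.0023256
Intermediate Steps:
p = -48 (p = 6*(-8) = -48)
o = -21 (o = (2 - 5)*7 = -3*7 = -21)
1/(-11*(7 + p) + o) = 1/(-11*(7 - 48) - 21) = 1/(-11*(-41) - 21) = 1/(451 - 21) = 1/430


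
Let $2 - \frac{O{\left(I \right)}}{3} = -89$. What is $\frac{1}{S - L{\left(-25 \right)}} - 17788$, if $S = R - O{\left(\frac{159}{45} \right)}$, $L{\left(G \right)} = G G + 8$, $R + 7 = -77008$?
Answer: $- \frac{1386058749}{77921} \approx -17788.0$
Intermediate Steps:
$R = -77015$ ($R = -7 - 77008 = -77015$)
$L{\left(G \right)} = 8 + G^{2}$ ($L{\left(G \right)} = G^{2} + 8 = 8 + G^{2}$)
$O{\left(I \right)} = 273$ ($O{\left(I \right)} = 6 - -267 = 6 + 267 = 273$)
$S = -77288$ ($S = -77015 - 273 = -77288$)
$\frac{1}{S - L{\left(-25 \right)}} - 17788 = \frac{1}{-77288 - \left(8 + \left(-25\right)^{2}\right)} - 17788 = \frac{1}{-77288 - \left(8 + 625\right)} - 17788 = \frac{1}{-77288 - 633} - 17788 = \frac{1}{-77921} - 17788 = - \frac{1}{77921} - 17788 = - \frac{1386058749}{77921}$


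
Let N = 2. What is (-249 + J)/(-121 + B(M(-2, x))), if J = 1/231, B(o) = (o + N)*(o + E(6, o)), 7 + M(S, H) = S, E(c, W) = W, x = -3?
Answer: -57518/1155 ≈ -49.799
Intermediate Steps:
M(S, H) = -7 + S
B(o) = 2*o*(2 + o) (B(o) = (o + 2)*(o + o) = (2 + o)*(2*o) = 2*o*(2 + o))
J = 1/231 ≈ 0.0043290
(-249 + J)/(-121 + B(M(-2, x))) = (-249 + 1/231)/(-121 + 2*(-7 - 2)*(2 + (-7 - 2))) = -57518/(231*(-121 + 2*(-9)*(2 - 9))) = -57518/(231*(-121 + 2*(-9)*(-7))) = -57518/(231*(-121 + 126)) = -57518/231/5 = -57518/231*1/5 = -57518/1155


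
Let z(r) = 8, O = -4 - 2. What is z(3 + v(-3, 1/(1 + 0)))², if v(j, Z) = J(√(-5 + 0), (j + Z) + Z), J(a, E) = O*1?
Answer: 64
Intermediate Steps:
O = -6
J(a, E) = -6 (J(a, E) = -6*1 = -6)
v(j, Z) = -6
z(3 + v(-3, 1/(1 + 0)))² = 8² = 64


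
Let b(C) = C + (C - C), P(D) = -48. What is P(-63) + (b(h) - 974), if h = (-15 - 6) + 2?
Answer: -1041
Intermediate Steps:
h = -19 (h = -21 + 2 = -19)
b(C) = C (b(C) = C + 0 = C)
P(-63) + (b(h) - 974) = -48 + (-19 - 974) = -48 - 993 = -1041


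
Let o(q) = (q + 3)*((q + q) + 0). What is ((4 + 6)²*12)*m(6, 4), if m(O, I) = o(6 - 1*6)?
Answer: 0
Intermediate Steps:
o(q) = 2*q*(3 + q) (o(q) = (3 + q)*(2*q + 0) = (3 + q)*(2*q) = 2*q*(3 + q))
m(O, I) = 0 (m(O, I) = 2*(6 - 1*6)*(3 + (6 - 1*6)) = 2*(6 - 6)*(3 + (6 - 6)) = 2*0*(3 + 0) = 2*0*3 = 0)
((4 + 6)²*12)*m(6, 4) = ((4 + 6)²*12)*0 = (10²*12)*0 = (100*12)*0 = 1200*0 = 0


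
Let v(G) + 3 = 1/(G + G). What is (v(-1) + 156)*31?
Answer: 9455/2 ≈ 4727.5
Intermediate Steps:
v(G) = -3 + 1/(2*G) (v(G) = -3 + 1/(G + G) = -3 + 1/(2*G))
(v(-1) + 156)*31 = ((-3 + (½)/(-1)) + 156)*31 = ((-3 + (½)*(-1)) + 156)*31 = ((-3 - ½) + 156)*31 = (-7/2 + 156)*31 = (305/2)*31 = 9455/2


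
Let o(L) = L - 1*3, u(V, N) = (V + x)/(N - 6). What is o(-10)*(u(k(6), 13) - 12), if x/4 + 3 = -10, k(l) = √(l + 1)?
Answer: 1768/7 - 13*√7/7 ≈ 247.66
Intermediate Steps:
k(l) = √(1 + l)
x = -52 (x = -12 + 4*(-10) = -12 - 40 = -52)
u(V, N) = (-52 + V)/(-6 + N) (u(V, N) = (V - 52)/(N - 6) = (-52 + V)/(-6 + N))
o(L) = -3 + L (o(L) = L - 3 = -3 + L)
o(-10)*(u(k(6), 13) - 12) = (-3 - 10)*((-52 + √(1 + 6))/(-6 + 13) - 12) = -13*((-52 + √7)/7 - 12) = -13*((-52/7 + √7/7) - 12) = -13*(-136/7 + √7/7) = 1768/7 - 13*√7/7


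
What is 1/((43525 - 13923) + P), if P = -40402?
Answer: -1/10800 ≈ -9.2593e-5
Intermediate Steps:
1/((43525 - 13923) + P) = 1/((43525 - 13923) - 40402) = 1/(29602 - 40402) = 1/(-10800) = -1/10800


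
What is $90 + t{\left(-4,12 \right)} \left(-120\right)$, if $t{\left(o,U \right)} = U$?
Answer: $-1350$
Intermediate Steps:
$90 + t{\left(-4,12 \right)} \left(-120\right) = 90 + 12 \left(-120\right) = 90 - 1440 = -1350$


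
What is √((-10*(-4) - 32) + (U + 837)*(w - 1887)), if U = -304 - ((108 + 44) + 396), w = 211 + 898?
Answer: √11678 ≈ 108.06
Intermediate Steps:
w = 1109
U = -852 (U = -304 - (152 + 396) = -304 - 1*548 = -304 - 548 = -852)
√((-10*(-4) - 32) + (U + 837)*(w - 1887)) = √((-10*(-4) - 32) + (-852 + 837)*(1109 - 1887)) = √((40 - 32) - 15*(-778)) = √(8 + 11670) = √11678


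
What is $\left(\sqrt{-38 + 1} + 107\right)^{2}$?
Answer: $\left(107 + i \sqrt{37}\right)^{2} \approx 11412.0 + 1301.7 i$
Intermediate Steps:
$\left(\sqrt{-38 + 1} + 107\right)^{2} = \left(\sqrt{-37} + 107\right)^{2} = \left(i \sqrt{37} + 107\right)^{2} = \left(107 + i \sqrt{37}\right)^{2}$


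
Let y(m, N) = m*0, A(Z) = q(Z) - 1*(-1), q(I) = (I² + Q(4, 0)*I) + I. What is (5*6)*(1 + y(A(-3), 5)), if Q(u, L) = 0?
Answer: 30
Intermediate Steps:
q(I) = I + I² (q(I) = (I² + 0*I) + I = (I² + 0) + I = I² + I = I + I²)
A(Z) = 1 + Z*(1 + Z) (A(Z) = Z*(1 + Z) - 1*(-1) = Z*(1 + Z) + 1 = 1 + Z*(1 + Z))
y(m, N) = 0
(5*6)*(1 + y(A(-3), 5)) = (5*6)*(1 + 0) = 30*1 = 30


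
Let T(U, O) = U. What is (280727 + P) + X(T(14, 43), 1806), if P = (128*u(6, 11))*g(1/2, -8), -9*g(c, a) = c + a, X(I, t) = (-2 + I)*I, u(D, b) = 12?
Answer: 282175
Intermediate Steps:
X(I, t) = I*(-2 + I)
g(c, a) = -a/9 - c/9 (g(c, a) = -(c + a)/9 = -(a + c)/9 = -a/9 - c/9)
P = 1280 (P = (128*12)*(-⅑*(-8) - ⅑/2) = 1536*(8/9 - ⅑*½) = 1536*(8/9 - 1/18) = 1536*(⅚) = 1280)
(280727 + P) + X(T(14, 43), 1806) = (280727 + 1280) + 14*(-2 + 14) = 282007 + 14*12 = 282007 + 168 = 282175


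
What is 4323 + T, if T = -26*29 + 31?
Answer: 3600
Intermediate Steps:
T = -723 (T = -754 + 31 = -723)
4323 + T = 4323 - 723 = 3600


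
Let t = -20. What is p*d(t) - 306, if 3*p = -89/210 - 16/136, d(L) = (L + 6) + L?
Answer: -94457/315 ≈ -299.86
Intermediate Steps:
d(L) = 6 + 2*L (d(L) = (6 + L) + L = 6 + 2*L)
p = -1933/10710 (p = (-89/210 - 16/136)/3 = (-89*1/210 - 16*1/136)/3 = (-89/210 - 2/17)/3 = (1/3)*(-1933/3570) = -1933/10710 ≈ -0.18049)
p*d(t) - 306 = -1933*(6 + 2*(-20))/10710 - 306 = -1933*(6 - 40)/10710 - 306 = -1933/10710*(-34) - 306 = 1933/315 - 306 = -94457/315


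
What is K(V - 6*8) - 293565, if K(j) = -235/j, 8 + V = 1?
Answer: -3229168/11 ≈ -2.9356e+5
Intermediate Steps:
V = -7 (V = -8 + 1 = -7)
K(V - 6*8) - 293565 = -235/(-7 - 6*8) - 293565 = -235/(-7 - 48) - 293565 = -235/(-55) - 293565 = -235*(-1/55) - 293565 = 47/11 - 293565 = -3229168/11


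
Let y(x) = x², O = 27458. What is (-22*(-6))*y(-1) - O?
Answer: -27326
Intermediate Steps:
(-22*(-6))*y(-1) - O = -22*(-6)*(-1)² - 1*27458 = 132*1 - 27458 = 132 - 27458 = -27326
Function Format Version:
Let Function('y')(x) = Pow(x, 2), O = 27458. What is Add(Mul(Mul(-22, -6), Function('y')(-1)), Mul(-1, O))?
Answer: -27326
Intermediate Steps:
Add(Mul(Mul(-22, -6), Function('y')(-1)), Mul(-1, O)) = Add(Mul(Mul(-22, -6), Pow(-1, 2)), Mul(-1, 27458)) = Add(Mul(132, 1), -27458) = Add(132, -27458) = -27326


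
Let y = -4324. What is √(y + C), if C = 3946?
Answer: 3*I*√42 ≈ 19.442*I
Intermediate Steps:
√(y + C) = √(-4324 + 3946) = √(-378) = 3*I*√42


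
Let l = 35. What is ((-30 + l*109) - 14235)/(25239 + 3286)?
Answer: -418/1141 ≈ -0.36635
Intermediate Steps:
((-30 + l*109) - 14235)/(25239 + 3286) = ((-30 + 35*109) - 14235)/(25239 + 3286) = ((-30 + 3815) - 14235)/28525 = (3785 - 14235)*(1/28525) = -10450*1/28525 = -418/1141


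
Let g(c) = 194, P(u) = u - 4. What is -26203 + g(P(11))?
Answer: -26009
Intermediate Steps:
P(u) = -4 + u
-26203 + g(P(11)) = -26203 + 194 = -26009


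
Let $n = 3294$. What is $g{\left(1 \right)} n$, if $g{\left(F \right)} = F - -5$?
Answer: $19764$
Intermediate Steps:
$g{\left(F \right)} = 5 + F$ ($g{\left(F \right)} = F + 5 = 5 + F$)
$g{\left(1 \right)} n = \left(5 + 1\right) 3294 = 6 \cdot 3294 = 19764$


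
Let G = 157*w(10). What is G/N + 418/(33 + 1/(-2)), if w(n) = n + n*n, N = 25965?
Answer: 4565858/337545 ≈ 13.527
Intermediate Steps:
w(n) = n + n**2
G = 17270 (G = 157*(10*(1 + 10)) = 157*(10*11) = 157*110 = 17270)
G/N + 418/(33 + 1/(-2)) = 17270/25965 + 418/(33 + 1/(-2)) = 17270*(1/25965) + 418/(33 - 1/2) = 3454/5193 + 418/(65/2) = 3454/5193 + 418*(2/65) = 3454/5193 + 836/65 = 4565858/337545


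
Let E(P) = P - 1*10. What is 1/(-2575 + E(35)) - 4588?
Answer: -11699401/2550 ≈ -4588.0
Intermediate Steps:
E(P) = -10 + P (E(P) = P - 10 = -10 + P)
1/(-2575 + E(35)) - 4588 = 1/(-2575 + (-10 + 35)) - 4588 = 1/(-2575 + 25) - 4588 = 1/(-2550) - 4588 = -1/2550 - 4588 = -11699401/2550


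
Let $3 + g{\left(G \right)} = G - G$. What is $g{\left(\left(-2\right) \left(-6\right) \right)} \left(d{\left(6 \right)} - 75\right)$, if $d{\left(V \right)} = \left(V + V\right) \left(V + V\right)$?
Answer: $-207$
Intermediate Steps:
$d{\left(V \right)} = 4 V^{2}$ ($d{\left(V \right)} = 2 V 2 V = 4 V^{2}$)
$g{\left(G \right)} = -3$ ($g{\left(G \right)} = -3 + \left(G - G\right) = -3 + 0 = -3$)
$g{\left(\left(-2\right) \left(-6\right) \right)} \left(d{\left(6 \right)} - 75\right) = - 3 \left(4 \cdot 6^{2} - 75\right) = - 3 \left(4 \cdot 36 - 75\right) = - 3 \left(144 - 75\right) = \left(-3\right) 69 = -207$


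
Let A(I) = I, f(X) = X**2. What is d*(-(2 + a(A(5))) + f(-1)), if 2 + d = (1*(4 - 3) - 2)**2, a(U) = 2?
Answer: 3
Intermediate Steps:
d = -1 (d = -2 + (1*(4 - 3) - 2)**2 = -2 + (1*1 - 2)**2 = -2 + (1 - 2)**2 = -2 + (-1)**2 = -2 + 1 = -1)
d*(-(2 + a(A(5))) + f(-1)) = -(-(2 + 2) + (-1)**2) = -(-1*4 + 1) = -(-4 + 1) = -1*(-3) = 3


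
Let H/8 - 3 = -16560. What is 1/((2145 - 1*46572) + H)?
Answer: -1/176883 ≈ -5.6535e-6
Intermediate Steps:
H = -132456 (H = 24 + 8*(-16560) = 24 - 132480 = -132456)
1/((2145 - 1*46572) + H) = 1/((2145 - 1*46572) - 132456) = 1/((2145 - 46572) - 132456) = 1/(-44427 - 132456) = 1/(-176883) = -1/176883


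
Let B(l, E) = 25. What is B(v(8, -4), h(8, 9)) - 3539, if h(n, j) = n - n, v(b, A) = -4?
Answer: -3514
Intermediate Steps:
h(n, j) = 0
B(v(8, -4), h(8, 9)) - 3539 = 25 - 3539 = -3514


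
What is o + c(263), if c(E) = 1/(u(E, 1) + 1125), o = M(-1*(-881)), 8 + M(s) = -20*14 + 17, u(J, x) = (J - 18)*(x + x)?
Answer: -437664/1615 ≈ -271.00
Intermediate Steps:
u(J, x) = 2*x*(-18 + J) (u(J, x) = (-18 + J)*(2*x) = 2*x*(-18 + J))
M(s) = -271 (M(s) = -8 + (-20*14 + 17) = -8 + (-280 + 17) = -8 - 263 = -271)
o = -271
c(E) = 1/(1089 + 2*E) (c(E) = 1/(2*1*(-18 + E) + 1125) = 1/((-36 + 2*E) + 1125) = 1/(1089 + 2*E))
o + c(263) = -271 + 1/(1089 + 2*263) = -271 + 1/(1089 + 526) = -271 + 1/1615 = -437664/1615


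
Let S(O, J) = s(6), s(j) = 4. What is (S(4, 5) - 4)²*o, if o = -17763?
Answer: 0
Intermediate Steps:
S(O, J) = 4
(S(4, 5) - 4)²*o = (4 - 4)²*(-17763) = 0²*(-17763) = 0*(-17763) = 0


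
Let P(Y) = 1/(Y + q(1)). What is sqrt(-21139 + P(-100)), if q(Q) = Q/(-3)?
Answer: I*sqrt(1915215442)/301 ≈ 145.39*I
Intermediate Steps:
q(Q) = -Q/3 (q(Q) = Q*(-1/3) = -Q/3)
P(Y) = 1/(-1/3 + Y) (P(Y) = 1/(Y - 1/3*1) = 1/(Y - 1/3) = 1/(-1/3 + Y))
sqrt(-21139 + P(-100)) = sqrt(-21139 + 3/(-1 + 3*(-100))) = sqrt(-21139 + 3/(-1 - 300)) = sqrt(-21139 + 3/(-301)) = sqrt(-21139 + 3*(-1/301)) = sqrt(-21139 - 3/301) = sqrt(-6362842/301) = I*sqrt(1915215442)/301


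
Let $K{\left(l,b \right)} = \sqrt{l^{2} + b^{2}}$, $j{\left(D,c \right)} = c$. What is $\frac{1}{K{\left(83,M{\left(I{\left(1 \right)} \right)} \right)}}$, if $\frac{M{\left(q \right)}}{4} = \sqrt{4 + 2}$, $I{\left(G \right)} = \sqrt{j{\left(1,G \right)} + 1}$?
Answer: $\frac{\sqrt{6985}}{6985} \approx 0.011965$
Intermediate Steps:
$I{\left(G \right)} = \sqrt{1 + G}$ ($I{\left(G \right)} = \sqrt{G + 1} = \sqrt{1 + G}$)
$M{\left(q \right)} = 4 \sqrt{6}$ ($M{\left(q \right)} = 4 \sqrt{4 + 2} = 4 \sqrt{6}$)
$K{\left(l,b \right)} = \sqrt{b^{2} + l^{2}}$
$\frac{1}{K{\left(83,M{\left(I{\left(1 \right)} \right)} \right)}} = \frac{1}{\sqrt{\left(4 \sqrt{6}\right)^{2} + 83^{2}}} = \frac{1}{\sqrt{96 + 6889}} = \frac{1}{\sqrt{6985}} = \frac{\sqrt{6985}}{6985}$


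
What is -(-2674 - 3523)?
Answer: 6197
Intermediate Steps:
-(-2674 - 3523) = -1*(-6197) = 6197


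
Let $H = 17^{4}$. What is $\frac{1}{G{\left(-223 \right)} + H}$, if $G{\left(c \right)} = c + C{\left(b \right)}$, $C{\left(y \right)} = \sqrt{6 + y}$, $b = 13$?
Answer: $\frac{83298}{6938556785} - \frac{\sqrt{19}}{6938556785} \approx 1.2004 \cdot 10^{-5}$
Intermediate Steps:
$G{\left(c \right)} = c + \sqrt{19}$ ($G{\left(c \right)} = c + \sqrt{6 + 13} = c + \sqrt{19}$)
$H = 83521$
$\frac{1}{G{\left(-223 \right)} + H} = \frac{1}{\left(-223 + \sqrt{19}\right) + 83521} = \frac{1}{83298 + \sqrt{19}}$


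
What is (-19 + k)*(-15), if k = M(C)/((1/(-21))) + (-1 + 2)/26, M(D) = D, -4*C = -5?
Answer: 35265/52 ≈ 678.17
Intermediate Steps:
C = 5/4 (C = -1/4*(-5) = 5/4 ≈ 1.2500)
k = -1363/52 (k = 5/(4*((1/(-21)))) + (-1 + 2)/26 = 5/(4*((1*(-1/21)))) + 1*(1/26) = 5/(4*(-1/21)) + 1/26 = (5/4)*(-21) + 1/26 = -105/4 + 1/26 = -1363/52 ≈ -26.212)
(-19 + k)*(-15) = (-19 - 1363/52)*(-15) = -2351/52*(-15) = 35265/52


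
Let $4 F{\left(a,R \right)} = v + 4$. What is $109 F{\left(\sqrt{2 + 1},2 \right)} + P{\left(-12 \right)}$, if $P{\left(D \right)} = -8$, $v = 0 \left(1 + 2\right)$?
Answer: $101$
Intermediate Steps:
$v = 0$ ($v = 0 \cdot 3 = 0$)
$F{\left(a,R \right)} = 1$ ($F{\left(a,R \right)} = \frac{0 + 4}{4} = \frac{1}{4} \cdot 4 = 1$)
$109 F{\left(\sqrt{2 + 1},2 \right)} + P{\left(-12 \right)} = 109 \cdot 1 - 8 = 109 - 8 = 101$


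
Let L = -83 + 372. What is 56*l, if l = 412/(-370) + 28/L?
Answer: -3043824/53465 ≈ -56.931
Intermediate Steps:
L = 289
l = -54354/53465 (l = 412/(-370) + 28/289 = 412*(-1/370) + 28*(1/289) = -206/185 + 28/289 = -54354/53465 ≈ -1.0166)
56*l = 56*(-54354/53465) = -3043824/53465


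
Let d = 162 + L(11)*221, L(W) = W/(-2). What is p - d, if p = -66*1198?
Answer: -156029/2 ≈ -78015.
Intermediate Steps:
L(W) = -W/2 (L(W) = W*(-1/2) = -W/2)
p = -79068
d = -2107/2 (d = 162 - 1/2*11*221 = 162 - 11/2*221 = 162 - 2431/2 = -2107/2 ≈ -1053.5)
p - d = -79068 - 1*(-2107/2) = -79068 + 2107/2 = -156029/2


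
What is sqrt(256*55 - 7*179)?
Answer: sqrt(12827) ≈ 113.26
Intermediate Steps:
sqrt(256*55 - 7*179) = sqrt(14080 - 1253) = sqrt(12827)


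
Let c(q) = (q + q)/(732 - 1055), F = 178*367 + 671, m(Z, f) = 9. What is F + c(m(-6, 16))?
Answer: 21317013/323 ≈ 65997.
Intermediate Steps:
F = 65997 (F = 65326 + 671 = 65997)
c(q) = -2*q/323 (c(q) = (2*q)/(-323) = (2*q)*(-1/323) = -2*q/323)
F + c(m(-6, 16)) = 65997 - 2/323*9 = 65997 - 18/323 = 21317013/323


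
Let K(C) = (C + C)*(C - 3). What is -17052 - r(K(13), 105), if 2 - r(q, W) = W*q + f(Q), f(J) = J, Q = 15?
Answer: 10261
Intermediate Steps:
K(C) = 2*C*(-3 + C) (K(C) = (2*C)*(-3 + C) = 2*C*(-3 + C))
r(q, W) = -13 - W*q (r(q, W) = 2 - (W*q + 15) = 2 - (15 + W*q) = 2 + (-15 - W*q) = -13 - W*q)
-17052 - r(K(13), 105) = -17052 - (-13 - 1*105*2*13*(-3 + 13)) = -17052 - (-13 - 1*105*2*13*10) = -17052 - (-13 - 1*105*260) = -17052 - (-13 - 27300) = -17052 - 1*(-27313) = -17052 + 27313 = 10261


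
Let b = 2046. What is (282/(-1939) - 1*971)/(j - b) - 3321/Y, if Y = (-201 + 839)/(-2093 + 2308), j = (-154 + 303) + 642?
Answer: -1736314845137/1552537910 ≈ -1118.4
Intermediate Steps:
j = 791 (j = 149 + 642 = 791)
Y = 638/215 ≈ 2.9674
(282/(-1939) - 1*971)/(j - b) - 3321/Y = (282/(-1939) - 1*971)/(791 - 1*2046) - 3321/638/215 = (282*(-1/1939) - 971)/(791 - 2046) - 3321*215/638 = (-282/1939 - 971)/(-1255) - 714015/638 = -1883051/1939*(-1/1255) - 714015/638 = 1883051/2433445 - 714015/638 = -1736314845137/1552537910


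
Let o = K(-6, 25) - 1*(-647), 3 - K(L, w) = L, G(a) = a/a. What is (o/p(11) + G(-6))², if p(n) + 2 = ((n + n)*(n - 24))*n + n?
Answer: 6155361/9840769 ≈ 0.62550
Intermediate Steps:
G(a) = 1
K(L, w) = 3 - L
o = 656 (o = (3 - 1*(-6)) - 1*(-647) = (3 + 6) + 647 = 9 + 647 = 656)
p(n) = -2 + n + 2*n²*(-24 + n) (p(n) = -2 + (((n + n)*(n - 24))*n + n) = -2 + (((2*n)*(-24 + n))*n + n) = -2 + ((2*n*(-24 + n))*n + n) = -2 + (2*n²*(-24 + n) + n) = -2 + (n + 2*n²*(-24 + n)) = -2 + n + 2*n²*(-24 + n))
(o/p(11) + G(-6))² = (656/(-2 + 11 - 48*11² + 2*11³) + 1)² = (656/(-2 + 11 - 48*121 + 2*1331) + 1)² = (656/(-2 + 11 - 5808 + 2662) + 1)² = (656/(-3137) + 1)² = (656*(-1/3137) + 1)² = (-656/3137 + 1)² = (2481/3137)² = 6155361/9840769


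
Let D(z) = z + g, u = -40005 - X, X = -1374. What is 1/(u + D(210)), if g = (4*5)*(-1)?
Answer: -1/38441 ≈ -2.6014e-5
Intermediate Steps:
u = -38631 (u = -40005 - 1*(-1374) = -40005 + 1374 = -38631)
g = -20 (g = 20*(-1) = -20)
D(z) = -20 + z (D(z) = z - 20 = -20 + z)
1/(u + D(210)) = 1/(-38631 + (-20 + 210)) = 1/(-38631 + 190) = 1/(-38441) = -1/38441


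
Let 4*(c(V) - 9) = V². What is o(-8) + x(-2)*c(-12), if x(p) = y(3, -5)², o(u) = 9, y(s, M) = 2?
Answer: 189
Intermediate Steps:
c(V) = 9 + V²/4
x(p) = 4 (x(p) = 2² = 4)
o(-8) + x(-2)*c(-12) = 9 + 4*(9 + (¼)*(-12)²) = 9 + 4*(9 + (¼)*144) = 9 + 4*(9 + 36) = 9 + 4*45 = 9 + 180 = 189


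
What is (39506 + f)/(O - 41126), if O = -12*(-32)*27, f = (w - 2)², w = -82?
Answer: -23281/15379 ≈ -1.5138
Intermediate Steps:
f = 7056 (f = (-82 - 2)² = (-84)² = 7056)
O = 10368 (O = 384*27 = 10368)
(39506 + f)/(O - 41126) = (39506 + 7056)/(10368 - 41126) = 46562/(-30758) = 46562*(-1/30758) = -23281/15379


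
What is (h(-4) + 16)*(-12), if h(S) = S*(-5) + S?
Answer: -384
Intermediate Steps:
h(S) = -4*S (h(S) = -5*S + S = -4*S)
(h(-4) + 16)*(-12) = (-4*(-4) + 16)*(-12) = (16 + 16)*(-12) = 32*(-12) = -384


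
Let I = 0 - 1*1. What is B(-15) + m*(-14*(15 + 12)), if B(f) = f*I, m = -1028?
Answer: 388599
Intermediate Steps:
I = -1 (I = 0 - 1 = -1)
B(f) = -f (B(f) = f*(-1) = -f)
B(-15) + m*(-14*(15 + 12)) = -1*(-15) - (-14392)*(15 + 12) = 15 - (-14392)*27 = 15 - 1028*(-378) = 15 + 388584 = 388599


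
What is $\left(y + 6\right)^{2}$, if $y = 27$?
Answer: $1089$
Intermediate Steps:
$\left(y + 6\right)^{2} = \left(27 + 6\right)^{2} = 33^{2} = 1089$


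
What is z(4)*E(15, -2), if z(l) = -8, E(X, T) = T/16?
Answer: 1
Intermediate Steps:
E(X, T) = T/16 (E(X, T) = T*(1/16) = T/16)
z(4)*E(15, -2) = -(-2)/2 = -8*(-⅛) = 1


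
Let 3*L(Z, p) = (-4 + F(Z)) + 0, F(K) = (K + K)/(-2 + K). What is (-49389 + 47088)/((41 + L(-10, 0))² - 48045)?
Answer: 243/4903 ≈ 0.049562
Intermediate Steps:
F(K) = 2*K/(-2 + K) (F(K) = (2*K)/(-2 + K) = 2*K/(-2 + K))
L(Z, p) = -4/3 + 2*Z/(3*(-2 + Z)) (L(Z, p) = ((-4 + 2*Z/(-2 + Z)) + 0)/3 = (-4 + 2*Z/(-2 + Z))/3 = -4/3 + 2*Z/(3*(-2 + Z)))
(-49389 + 47088)/((41 + L(-10, 0))² - 48045) = (-49389 + 47088)/((41 + 2*(4 - 1*(-10))/(3*(-2 - 10)))² - 48045) = -2301/((41 + (⅔)*(4 + 10)/(-12))² - 48045) = -2301/((41 + (⅔)*(-1/12)*14)² - 48045) = -2301/((41 - 7/9)² - 48045) = -2301/((362/9)² - 48045) = -2301/(131044/81 - 48045) = -2301/(-3760601/81) = -2301*(-81/3760601) = 243/4903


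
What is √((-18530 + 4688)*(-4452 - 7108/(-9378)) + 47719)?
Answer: √16737543785531/521 ≈ 7852.5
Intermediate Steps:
√((-18530 + 4688)*(-4452 - 7108/(-9378)) + 47719) = √(-13842*(-4452 - 7108*(-1/9378)) + 47719) = √(-13842*(-4452 + 3554/4689) + 47719) = √(-13842*(-20871874/4689) + 47719) = √(32100942212/521 + 47719) = √(32125803811/521) = √16737543785531/521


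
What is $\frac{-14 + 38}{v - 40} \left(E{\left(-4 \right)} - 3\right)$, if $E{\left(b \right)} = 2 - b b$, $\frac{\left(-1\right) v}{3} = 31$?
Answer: $\frac{408}{133} \approx 3.0677$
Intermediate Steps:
$v = -93$ ($v = \left(-3\right) 31 = -93$)
$E{\left(b \right)} = 2 - b^{2}$
$\frac{-14 + 38}{v - 40} \left(E{\left(-4 \right)} - 3\right) = \frac{-14 + 38}{-93 - 40} \left(\left(2 - \left(-4\right)^{2}\right) - 3\right) = \frac{24}{-133} \left(\left(2 - 16\right) - 3\right) = 24 \left(- \frac{1}{133}\right) \left(\left(2 - 16\right) - 3\right) = - \frac{24 \left(-14 - 3\right)}{133} = \left(- \frac{24}{133}\right) \left(-17\right) = \frac{408}{133}$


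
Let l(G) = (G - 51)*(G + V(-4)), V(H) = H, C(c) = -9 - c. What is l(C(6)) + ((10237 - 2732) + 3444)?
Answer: 12203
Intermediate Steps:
l(G) = (-51 + G)*(-4 + G) (l(G) = (G - 51)*(G - 4) = (-51 + G)*(-4 + G))
l(C(6)) + ((10237 - 2732) + 3444) = (204 + (-9 - 1*6)**2 - 55*(-9 - 1*6)) + ((10237 - 2732) + 3444) = (204 + (-9 - 6)**2 - 55*(-9 - 6)) + (7505 + 3444) = (204 + (-15)**2 - 55*(-15)) + 10949 = (204 + 225 + 825) + 10949 = 1254 + 10949 = 12203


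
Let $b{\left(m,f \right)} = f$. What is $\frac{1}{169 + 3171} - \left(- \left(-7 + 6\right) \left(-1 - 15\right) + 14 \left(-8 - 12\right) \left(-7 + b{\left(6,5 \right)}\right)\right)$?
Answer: $- \frac{1816959}{3340} \approx -544.0$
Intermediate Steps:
$\frac{1}{169 + 3171} - \left(- \left(-7 + 6\right) \left(-1 - 15\right) + 14 \left(-8 - 12\right) \left(-7 + b{\left(6,5 \right)}\right)\right) = \frac{1}{169 + 3171} + \left(\left(-7 + 6\right) \left(-1 - 15\right) - 14 \left(-8 - 12\right) \left(-7 + 5\right)\right) = \frac{1}{3340} - \left(-16 + 14 \left(\left(-20\right) \left(-2\right)\right)\right) = \frac{1}{3340} + \left(16 - 560\right) = \frac{1}{3340} - 544 = - \frac{1816959}{3340}$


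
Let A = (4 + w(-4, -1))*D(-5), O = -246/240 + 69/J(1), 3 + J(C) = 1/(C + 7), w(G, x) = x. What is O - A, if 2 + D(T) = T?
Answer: -161/40 ≈ -4.0250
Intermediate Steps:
D(T) = -2 + T
J(C) = -3 + 1/(7 + C) (J(C) = -3 + 1/(C + 7) = -3 + 1/(7 + C))
O = -1001/40 (O = -246/240 + 69/(((-20 - 3*1)/(7 + 1))) = -246*1/240 + 69/(((-20 - 3)/8)) = -41/40 + 69/(((1/8)*(-23))) = -41/40 + 69/(-23/8) = -41/40 + 69*(-8/23) = -41/40 - 24 = -1001/40 ≈ -25.025)
A = -21 (A = (4 - 1)*(-2 - 5) = 3*(-7) = -21)
O - A = -1001/40 - 1*(-21) = -1001/40 + 21 = -161/40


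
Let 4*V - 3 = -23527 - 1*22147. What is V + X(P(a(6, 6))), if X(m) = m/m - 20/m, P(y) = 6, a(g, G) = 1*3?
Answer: -137041/12 ≈ -11420.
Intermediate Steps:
a(g, G) = 3
X(m) = 1 - 20/m
V = -45671/4 (V = ¾ + (-23527 - 1*22147)/4 = ¾ + (-23527 - 22147)/4 = ¾ + (¼)*(-45674) = ¾ - 22837/2 = -45671/4 ≈ -11418.)
V + X(P(a(6, 6))) = -45671/4 + (-20 + 6)/6 = -45671/4 + (⅙)*(-14) = -45671/4 - 7/3 = -137041/12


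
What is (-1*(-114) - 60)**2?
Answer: 2916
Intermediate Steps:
(-1*(-114) - 60)**2 = (114 - 60)**2 = 54**2 = 2916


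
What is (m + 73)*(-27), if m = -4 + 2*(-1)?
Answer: -1809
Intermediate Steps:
m = -6 (m = -4 - 2 = -6)
(m + 73)*(-27) = (-6 + 73)*(-27) = 67*(-27) = -1809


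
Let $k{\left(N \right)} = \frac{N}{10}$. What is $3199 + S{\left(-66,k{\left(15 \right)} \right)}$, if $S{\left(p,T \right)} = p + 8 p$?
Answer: $2605$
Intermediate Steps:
$k{\left(N \right)} = \frac{N}{10}$ ($k{\left(N \right)} = N \frac{1}{10} = \frac{N}{10}$)
$S{\left(p,T \right)} = 9 p$
$3199 + S{\left(-66,k{\left(15 \right)} \right)} = 3199 + 9 \left(-66\right) = 3199 - 594 = 2605$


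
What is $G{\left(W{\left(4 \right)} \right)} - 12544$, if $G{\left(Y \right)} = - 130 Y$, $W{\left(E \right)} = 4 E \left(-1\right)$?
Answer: $-10464$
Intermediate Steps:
$W{\left(E \right)} = - 4 E$
$G{\left(W{\left(4 \right)} \right)} - 12544 = - 130 \left(\left(-4\right) 4\right) - 12544 = \left(-130\right) \left(-16\right) - 12544 = 2080 - 12544 = -10464$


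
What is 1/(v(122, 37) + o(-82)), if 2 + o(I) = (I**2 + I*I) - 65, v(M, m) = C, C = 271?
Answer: 1/13652 ≈ 7.3249e-5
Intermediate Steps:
v(M, m) = 271
o(I) = -67 + 2*I**2 (o(I) = -2 + ((I**2 + I*I) - 65) = -2 + ((I**2 + I**2) - 65) = -2 + (2*I**2 - 65) = -2 + (-65 + 2*I**2) = -67 + 2*I**2)
1/(v(122, 37) + o(-82)) = 1/(271 + (-67 + 2*(-82)**2)) = 1/(271 + (-67 + 2*6724)) = 1/(271 + (-67 + 13448)) = 1/(271 + 13381) = 1/13652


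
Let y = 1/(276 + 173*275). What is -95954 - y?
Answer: -4591494855/47851 ≈ -95954.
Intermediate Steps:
y = 1/47851 (y = 1/(276 + 47575) = 1/47851 ≈ 2.0898e-5)
-95954 - y = -95954 - 1*1/47851 = -95954 - 1/47851 = -4591494855/47851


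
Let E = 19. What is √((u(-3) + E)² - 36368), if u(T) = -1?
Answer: 2*I*√9011 ≈ 189.85*I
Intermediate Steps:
√((u(-3) + E)² - 36368) = √((-1 + 19)² - 36368) = √(18² - 36368) = √(324 - 36368) = √(-36044) = 2*I*√9011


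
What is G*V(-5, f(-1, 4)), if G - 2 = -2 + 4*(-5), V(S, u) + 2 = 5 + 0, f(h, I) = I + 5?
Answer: -60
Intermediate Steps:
f(h, I) = 5 + I
V(S, u) = 3 (V(S, u) = -2 + (5 + 0) = -2 + 5 = 3)
G = -20 (G = 2 + (-2 + 4*(-5)) = 2 + (-2 - 20) = 2 - 22 = -20)
G*V(-5, f(-1, 4)) = -20*3 = -60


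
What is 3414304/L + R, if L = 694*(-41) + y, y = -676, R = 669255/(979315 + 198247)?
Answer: -2000529624349/17151190530 ≈ -116.64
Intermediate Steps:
R = 669255/1177562 ≈ 0.56834
L = -29130 (L = 694*(-41) - 676 = -28454 - 676 = -29130)
3414304/L + R = 3414304/(-29130) + 669255/1177562 = 3414304*(-1/29130) + 669255/1177562 = -1707152/14565 + 669255/1177562 = -2000529624349/17151190530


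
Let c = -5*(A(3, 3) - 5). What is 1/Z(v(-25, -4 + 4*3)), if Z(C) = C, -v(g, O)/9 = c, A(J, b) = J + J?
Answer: 1/45 ≈ 0.022222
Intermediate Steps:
A(J, b) = 2*J
c = -5 (c = -5*(2*3 - 5) = -5*(6 - 5) = -5*1 = -5)
v(g, O) = 45 (v(g, O) = -9*(-5) = 45)
1/Z(v(-25, -4 + 4*3)) = 1/45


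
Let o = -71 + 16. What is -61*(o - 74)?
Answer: 7869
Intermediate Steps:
o = -55
-61*(o - 74) = -61*(-55 - 74) = -61*(-129) = 7869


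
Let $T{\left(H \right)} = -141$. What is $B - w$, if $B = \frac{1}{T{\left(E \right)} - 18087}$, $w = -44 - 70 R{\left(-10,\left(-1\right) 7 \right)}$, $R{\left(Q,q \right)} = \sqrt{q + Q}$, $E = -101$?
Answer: $\frac{802031}{18228} + 70 i \sqrt{17} \approx 44.0 + 288.62 i$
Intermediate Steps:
$R{\left(Q,q \right)} = \sqrt{Q + q}$
$w = -44 - 70 i \sqrt{17}$ ($w = -44 - 70 \sqrt{-10 - 7} = -44 - 70 \sqrt{-17} = -44 - 70 i \sqrt{17} \approx -44.0 - 288.62 i$)
$B = - \frac{1}{18228}$ ($B = \frac{1}{-141 - 18087} = \frac{1}{-18228} = - \frac{1}{18228} \approx -5.4861 \cdot 10^{-5}$)
$B - w = - \frac{1}{18228} - \left(-44 - 70 i \sqrt{17}\right) = - \frac{1}{18228} + \left(44 + 70 i \sqrt{17}\right) = \frac{802031}{18228} + 70 i \sqrt{17}$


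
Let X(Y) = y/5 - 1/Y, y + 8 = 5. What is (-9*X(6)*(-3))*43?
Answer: -8901/10 ≈ -890.10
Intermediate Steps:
y = -3 (y = -8 + 5 = -3)
X(Y) = -⅗ - 1/Y (X(Y) = -3/5 - 1/Y = -3*⅕ - 1/Y = -⅗ - 1/Y)
(-9*X(6)*(-3))*43 = (-9*(-⅗ - 1/6)*(-3))*43 = (-9*(-⅗ - 1*⅙)*(-3))*43 = (-9*(-⅗ - ⅙)*(-3))*43 = (-9*(-23/30)*(-3))*43 = ((69/10)*(-3))*43 = -207/10*43 = -8901/10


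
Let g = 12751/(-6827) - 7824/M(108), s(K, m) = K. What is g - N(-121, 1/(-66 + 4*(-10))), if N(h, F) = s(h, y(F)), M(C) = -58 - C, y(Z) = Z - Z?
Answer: 94212452/566641 ≈ 166.26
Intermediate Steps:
y(Z) = 0
N(h, F) = h
g = 25648891/566641 (g = 12751/(-6827) - 7824/(-58 - 1*108) = 12751*(-1/6827) - 7824/(-58 - 108) = -12751/6827 - 7824/(-166) = -12751/6827 - 7824*(-1/166) = -12751/6827 + 3912/83 = 25648891/566641 ≈ 45.265)
g - N(-121, 1/(-66 + 4*(-10))) = 25648891/566641 - 1*(-121) = 25648891/566641 + 121 = 94212452/566641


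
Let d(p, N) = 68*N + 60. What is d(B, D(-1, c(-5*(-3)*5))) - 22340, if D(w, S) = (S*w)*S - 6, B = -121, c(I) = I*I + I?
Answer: -2209342688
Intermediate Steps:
c(I) = I + I² (c(I) = I² + I = I + I²)
D(w, S) = -6 + w*S² (D(w, S) = w*S² - 6 = -6 + w*S²)
d(p, N) = 60 + 68*N
d(B, D(-1, c(-5*(-3)*5))) - 22340 = (60 + 68*(-6 - ((-5*(-3)*5)*(1 - 5*(-3)*5))²)) - 22340 = (60 + 68*(-6 - ((15*5)*(1 + 15*5))²)) - 22340 = (60 + 68*(-6 - (75*(1 + 75))²)) - 22340 = (60 + 68*(-6 - (75*76)²)) - 22340 = (60 + 68*(-6 - 1*5700²)) - 22340 = (60 + 68*(-6 - 1*32490000)) - 22340 = (60 + 68*(-6 - 32490000)) - 22340 = (60 + 68*(-32490006)) - 22340 = (60 - 2209320408) - 22340 = -2209320348 - 22340 = -2209342688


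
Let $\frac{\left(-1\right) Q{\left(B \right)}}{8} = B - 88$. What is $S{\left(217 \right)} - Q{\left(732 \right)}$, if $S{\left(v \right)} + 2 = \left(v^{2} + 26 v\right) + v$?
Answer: $58098$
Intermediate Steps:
$Q{\left(B \right)} = 704 - 8 B$ ($Q{\left(B \right)} = - 8 \left(B - 88\right) = - 8 \left(-88 + B\right) = 704 - 8 B$)
$S{\left(v \right)} = -2 + v^{2} + 27 v$ ($S{\left(v \right)} = -2 + \left(\left(v^{2} + 26 v\right) + v\right) = -2 + \left(v^{2} + 27 v\right) = -2 + v^{2} + 27 v$)
$S{\left(217 \right)} - Q{\left(732 \right)} = \left(-2 + 217^{2} + 27 \cdot 217\right) - \left(704 - 5856\right) = \left(-2 + 47089 + 5859\right) - \left(704 - 5856\right) = 52946 - -5152 = 52946 + 5152 = 58098$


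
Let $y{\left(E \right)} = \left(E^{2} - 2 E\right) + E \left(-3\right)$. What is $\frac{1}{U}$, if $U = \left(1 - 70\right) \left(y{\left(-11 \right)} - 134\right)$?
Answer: $- \frac{1}{2898} \approx -0.00034507$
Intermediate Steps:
$y{\left(E \right)} = E^{2} - 5 E$ ($y{\left(E \right)} = \left(E^{2} - 2 E\right) - 3 E = E^{2} - 5 E$)
$U = -2898$ ($U = \left(1 - 70\right) \left(- 11 \left(-5 - 11\right) - 134\right) = - 69 \left(\left(-11\right) \left(-16\right) - 134\right) = - 69 \left(176 - 134\right) = \left(-69\right) 42 = -2898$)
$\frac{1}{U} = \frac{1}{-2898} = - \frac{1}{2898}$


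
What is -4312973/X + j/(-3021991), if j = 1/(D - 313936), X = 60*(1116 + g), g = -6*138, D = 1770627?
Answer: -18986169029959992193/76068410545975680 ≈ -249.59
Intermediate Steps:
g = -828
X = 17280 (X = 60*(1116 - 828) = 60*288 = 17280)
j = 1/1456691 (j = 1/(1770627 - 313936) = 1/1456691 ≈ 6.8649e-7)
-4312973/X + j/(-3021991) = -4312973/17280 + (1/1456691)/(-3021991) = -4312973*1/17280 + (1/1456691)*(-1/3021991) = -4312973/17280 - 1/4402107091781 = -18986169029959992193/76068410545975680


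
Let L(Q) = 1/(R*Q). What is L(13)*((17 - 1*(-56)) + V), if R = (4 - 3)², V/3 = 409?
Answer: 100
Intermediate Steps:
V = 1227 (V = 3*409 = 1227)
R = 1 (R = 1² = 1)
L(Q) = 1/Q (L(Q) = 1/(1*Q) = 1/Q)
L(13)*((17 - 1*(-56)) + V) = ((17 - 1*(-56)) + 1227)/13 = ((17 + 56) + 1227)/13 = (73 + 1227)/13 = (1/13)*1300 = 100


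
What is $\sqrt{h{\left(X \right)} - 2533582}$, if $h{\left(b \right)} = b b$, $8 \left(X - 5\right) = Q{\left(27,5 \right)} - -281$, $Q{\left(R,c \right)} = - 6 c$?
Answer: $\frac{i \sqrt{162064567}}{8} \approx 1591.3 i$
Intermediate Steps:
$X = \frac{291}{8}$ ($X = 5 + \frac{\left(-6\right) 5 - -281}{8} = 5 + \frac{-30 + 281}{8} = 5 + \frac{1}{8} \cdot 251 = 5 + \frac{251}{8} = \frac{291}{8} \approx 36.375$)
$h{\left(b \right)} = b^{2}$
$\sqrt{h{\left(X \right)} - 2533582} = \sqrt{\left(\frac{291}{8}\right)^{2} - 2533582} = \sqrt{\frac{84681}{64} - 2533582} = \sqrt{- \frac{162064567}{64}} = \frac{i \sqrt{162064567}}{8}$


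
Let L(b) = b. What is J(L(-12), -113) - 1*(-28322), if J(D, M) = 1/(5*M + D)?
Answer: 16341793/577 ≈ 28322.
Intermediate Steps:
J(D, M) = 1/(D + 5*M)
J(L(-12), -113) - 1*(-28322) = 1/(-12 + 5*(-113)) - 1*(-28322) = 1/(-12 - 565) + 28322 = 1/(-577) + 28322 = -1/577 + 28322 = 16341793/577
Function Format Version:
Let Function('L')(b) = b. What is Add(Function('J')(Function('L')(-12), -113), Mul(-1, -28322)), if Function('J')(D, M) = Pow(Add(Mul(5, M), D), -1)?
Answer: Rational(16341793, 577) ≈ 28322.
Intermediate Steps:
Function('J')(D, M) = Pow(Add(D, Mul(5, M)), -1)
Add(Function('J')(Function('L')(-12), -113), Mul(-1, -28322)) = Add(Pow(Add(-12, Mul(5, -113)), -1), Mul(-1, -28322)) = Add(Pow(Add(-12, -565), -1), 28322) = Add(Pow(-577, -1), 28322) = Add(Rational(-1, 577), 28322) = Rational(16341793, 577)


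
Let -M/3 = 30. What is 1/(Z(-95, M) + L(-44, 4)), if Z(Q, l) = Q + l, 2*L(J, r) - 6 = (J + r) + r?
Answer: -1/200 ≈ -0.0050000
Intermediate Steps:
L(J, r) = 3 + r + J/2 (L(J, r) = 3 + ((J + r) + r)/2 = 3 + (J + 2*r)/2 = 3 + (r + J/2) = 3 + r + J/2)
M = -90 (M = -3*30 = -90)
1/(Z(-95, M) + L(-44, 4)) = 1/((-95 - 90) + (3 + 4 + (1/2)*(-44))) = 1/(-185 + (3 + 4 - 22)) = 1/(-185 - 15) = 1/(-200) = -1/200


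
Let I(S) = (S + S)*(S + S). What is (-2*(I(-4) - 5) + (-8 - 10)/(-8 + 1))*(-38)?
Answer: 30704/7 ≈ 4386.3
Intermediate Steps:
I(S) = 4*S² (I(S) = (2*S)*(2*S) = 4*S²)
(-2*(I(-4) - 5) + (-8 - 10)/(-8 + 1))*(-38) = (-2*(4*(-4)² - 5) + (-8 - 10)/(-8 + 1))*(-38) = (-2*(4*16 - 5) - 18/(-7))*(-38) = (-2*(64 - 5) - 18*(-⅐))*(-38) = (-2*59 + 18/7)*(-38) = (-118 + 18/7)*(-38) = -808/7*(-38) = 30704/7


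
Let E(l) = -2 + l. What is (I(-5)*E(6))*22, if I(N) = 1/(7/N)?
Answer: -440/7 ≈ -62.857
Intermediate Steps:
I(N) = N/7
(I(-5)*E(6))*22 = (((⅐)*(-5))*(-2 + 6))*22 = -5/7*4*22 = -20/7*22 = -440/7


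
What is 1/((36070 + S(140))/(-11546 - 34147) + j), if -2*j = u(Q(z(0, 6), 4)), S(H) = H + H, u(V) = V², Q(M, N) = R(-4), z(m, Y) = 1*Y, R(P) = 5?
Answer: -91386/1215025 ≈ -0.075213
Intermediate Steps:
z(m, Y) = Y
Q(M, N) = 5
S(H) = 2*H
j = -25/2 (j = -½*5² = -½*25 = -25/2 ≈ -12.500)
1/((36070 + S(140))/(-11546 - 34147) + j) = 1/((36070 + 2*140)/(-11546 - 34147) - 25/2) = 1/((36070 + 280)/(-45693) - 25/2) = 1/(36350*(-1/45693) - 25/2) = 1/(-36350/45693 - 25/2) = 1/(-1215025/91386) = -91386/1215025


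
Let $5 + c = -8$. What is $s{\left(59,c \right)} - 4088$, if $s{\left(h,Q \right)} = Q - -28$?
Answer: $-4073$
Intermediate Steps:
$c = -13$ ($c = -5 - 8 = -13$)
$s{\left(h,Q \right)} = 28 + Q$ ($s{\left(h,Q \right)} = Q + 28 = 28 + Q$)
$s{\left(59,c \right)} - 4088 = \left(28 - 13\right) - 4088 = 15 - 4088 = -4073$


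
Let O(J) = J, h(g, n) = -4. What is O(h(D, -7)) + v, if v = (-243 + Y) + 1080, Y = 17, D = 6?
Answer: 850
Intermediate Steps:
v = 854 (v = (-243 + 17) + 1080 = -226 + 1080 = 854)
O(h(D, -7)) + v = -4 + 854 = 850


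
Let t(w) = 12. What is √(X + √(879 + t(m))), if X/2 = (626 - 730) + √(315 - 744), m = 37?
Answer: √(-208 + 9*√11 + 2*I*√429) ≈ 1.5416 + 13.436*I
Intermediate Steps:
X = -208 + 2*I*√429 (X = 2*((626 - 730) + √(315 - 744)) = 2*(-104 + √(-429)) = 2*(-104 + I*√429) = -208 + 2*I*√429 ≈ -208.0 + 41.425*I)
√(X + √(879 + t(m))) = √((-208 + 2*I*√429) + √(879 + 12)) = √((-208 + 2*I*√429) + √891) = √((-208 + 2*I*√429) + 9*√11) = √(-208 + 9*√11 + 2*I*√429)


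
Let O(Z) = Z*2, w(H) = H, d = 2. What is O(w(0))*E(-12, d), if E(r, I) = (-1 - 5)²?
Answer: 0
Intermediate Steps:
O(Z) = 2*Z
E(r, I) = 36 (E(r, I) = (-6)² = 36)
O(w(0))*E(-12, d) = (2*0)*36 = 0*36 = 0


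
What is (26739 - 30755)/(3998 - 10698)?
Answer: 1004/1675 ≈ 0.59940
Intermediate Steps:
(26739 - 30755)/(3998 - 10698) = -4016/(-6700) = -4016*(-1/6700) = 1004/1675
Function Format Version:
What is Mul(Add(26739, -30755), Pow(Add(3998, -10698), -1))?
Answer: Rational(1004, 1675) ≈ 0.59940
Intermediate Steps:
Mul(Add(26739, -30755), Pow(Add(3998, -10698), -1)) = Mul(-4016, Pow(-6700, -1)) = Mul(-4016, Rational(-1, 6700)) = Rational(1004, 1675)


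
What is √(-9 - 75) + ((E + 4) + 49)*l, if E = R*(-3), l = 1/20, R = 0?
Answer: 53/20 + 2*I*√21 ≈ 2.65 + 9.1651*I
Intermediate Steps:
l = 1/20 ≈ 0.050000
E = 0 (E = 0*(-3) = 0)
√(-9 - 75) + ((E + 4) + 49)*l = √(-9 - 75) + ((0 + 4) + 49)*(1/20) = √(-84) + (4 + 49)*(1/20) = 2*I*√21 + 53*(1/20) = 2*I*√21 + 53/20 = 53/20 + 2*I*√21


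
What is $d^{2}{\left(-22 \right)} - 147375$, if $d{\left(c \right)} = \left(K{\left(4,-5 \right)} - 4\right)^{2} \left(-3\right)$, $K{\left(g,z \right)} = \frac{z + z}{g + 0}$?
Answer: $- \frac{2100951}{16} \approx -1.3131 \cdot 10^{5}$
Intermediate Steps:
$K{\left(g,z \right)} = \frac{2 z}{g}$
$d{\left(c \right)} = - \frac{507}{4}$ ($d{\left(c \right)} = \left(2 \left(-5\right) \frac{1}{4} - 4\right)^{2} \left(-3\right) = \left(- \frac{5}{2} - 4\right)^{2} \left(-3\right) = \left(- \frac{13}{2}\right)^{2} \left(-3\right) = \frac{169}{4} \left(-3\right) = - \frac{507}{4}$)
$d^{2}{\left(-22 \right)} - 147375 = \left(- \frac{507}{4}\right)^{2} - 147375 = \frac{257049}{16} - 147375 = - \frac{2100951}{16}$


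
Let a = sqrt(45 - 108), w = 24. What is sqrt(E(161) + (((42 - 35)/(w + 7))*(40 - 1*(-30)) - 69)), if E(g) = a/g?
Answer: sqrt(-1325055599 + 464163*I*sqrt(7))/4991 ≈ 0.0033798 + 7.2934*I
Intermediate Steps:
a = 3*I*sqrt(7) (a = sqrt(-63) = 3*I*sqrt(7) ≈ 7.9373*I)
E(g) = 3*I*sqrt(7)/g (E(g) = (3*I*sqrt(7))/g = 3*I*sqrt(7)/g)
sqrt(E(161) + (((42 - 35)/(w + 7))*(40 - 1*(-30)) - 69)) = sqrt(3*I*sqrt(7)/161 + (((42 - 35)/(24 + 7))*(40 - 1*(-30)) - 69)) = sqrt(3*I*sqrt(7)*(1/161) + ((7/31)*(40 + 30) - 69)) = sqrt(3*I*sqrt(7)/161 + ((7*(1/31))*70 - 69)) = sqrt(3*I*sqrt(7)/161 + ((7/31)*70 - 69)) = sqrt(3*I*sqrt(7)/161 + (490/31 - 69)) = sqrt(3*I*sqrt(7)/161 - 1649/31) = sqrt(-1649/31 + 3*I*sqrt(7)/161)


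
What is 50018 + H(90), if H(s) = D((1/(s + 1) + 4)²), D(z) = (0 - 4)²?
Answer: 50034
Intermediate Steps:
D(z) = 16 (D(z) = (-4)² = 16)
H(s) = 16
50018 + H(90) = 50018 + 16 = 50034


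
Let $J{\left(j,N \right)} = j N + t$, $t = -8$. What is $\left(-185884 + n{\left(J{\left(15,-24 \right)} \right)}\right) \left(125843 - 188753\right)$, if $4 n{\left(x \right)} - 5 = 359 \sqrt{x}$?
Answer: $\frac{23387767605}{2} - 22584690 i \sqrt{23} \approx 1.1694 \cdot 10^{10} - 1.0831 \cdot 10^{8} i$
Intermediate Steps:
$J{\left(j,N \right)} = -8 + N j$ ($J{\left(j,N \right)} = j N - 8 = N j - 8 = -8 + N j$)
$n{\left(x \right)} = \frac{5}{4} + \frac{359 \sqrt{x}}{4}$
$\left(-185884 + n{\left(J{\left(15,-24 \right)} \right)}\right) \left(125843 - 188753\right) = \left(-185884 + \left(\frac{5}{4} + \frac{359 \sqrt{-8 - 360}}{4}\right)\right) \left(125843 - 188753\right) = \left(-185884 + \left(\frac{5}{4} + \frac{359 \sqrt{-8 - 360}}{4}\right)\right) \left(-62910\right) = \left(-185884 + \left(\frac{5}{4} + \frac{359 \sqrt{-368}}{4}\right)\right) \left(-62910\right) = \left(-185884 + \left(\frac{5}{4} + \frac{359 \cdot 4 i \sqrt{23}}{4}\right)\right) \left(-62910\right) = \left(-185884 + \left(\frac{5}{4} + 359 i \sqrt{23}\right)\right) \left(-62910\right) = \left(- \frac{743531}{4} + 359 i \sqrt{23}\right) \left(-62910\right) = \frac{23387767605}{2} - 22584690 i \sqrt{23}$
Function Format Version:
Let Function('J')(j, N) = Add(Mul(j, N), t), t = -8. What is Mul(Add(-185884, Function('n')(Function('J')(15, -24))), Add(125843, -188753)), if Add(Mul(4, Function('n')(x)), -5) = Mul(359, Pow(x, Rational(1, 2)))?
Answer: Add(Rational(23387767605, 2), Mul(-22584690, I, Pow(23, Rational(1, 2)))) ≈ Add(1.1694e+10, Mul(-1.0831e+8, I))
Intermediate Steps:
Function('J')(j, N) = Add(-8, Mul(N, j)) (Function('J')(j, N) = Add(Mul(j, N), -8) = Add(Mul(N, j), -8) = Add(-8, Mul(N, j)))
Function('n')(x) = Add(Rational(5, 4), Mul(Rational(359, 4), Pow(x, Rational(1, 2)))) (Function('n')(x) = Add(Rational(5, 4), Mul(Rational(1, 4), Mul(359, Pow(x, Rational(1, 2))))) = Add(Rational(5, 4), Mul(Rational(359, 4), Pow(x, Rational(1, 2)))))
Mul(Add(-185884, Function('n')(Function('J')(15, -24))), Add(125843, -188753)) = Mul(Add(-185884, Add(Rational(5, 4), Mul(Rational(359, 4), Pow(Add(-8, Mul(-24, 15)), Rational(1, 2))))), Add(125843, -188753)) = Mul(Add(-185884, Add(Rational(5, 4), Mul(Rational(359, 4), Pow(Add(-8, -360), Rational(1, 2))))), -62910) = Mul(Add(-185884, Add(Rational(5, 4), Mul(Rational(359, 4), Pow(-368, Rational(1, 2))))), -62910) = Mul(Add(-185884, Add(Rational(5, 4), Mul(Rational(359, 4), Mul(4, I, Pow(23, Rational(1, 2)))))), -62910) = Mul(Add(-185884, Add(Rational(5, 4), Mul(359, I, Pow(23, Rational(1, 2))))), -62910) = Mul(Add(Rational(-743531, 4), Mul(359, I, Pow(23, Rational(1, 2)))), -62910) = Add(Rational(23387767605, 2), Mul(-22584690, I, Pow(23, Rational(1, 2))))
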